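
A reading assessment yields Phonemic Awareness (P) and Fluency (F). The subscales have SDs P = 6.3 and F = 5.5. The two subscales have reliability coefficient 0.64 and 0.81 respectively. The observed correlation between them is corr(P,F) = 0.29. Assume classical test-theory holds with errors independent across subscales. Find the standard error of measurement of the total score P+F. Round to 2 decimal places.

4.48

Var(total) = 69.94 + 20.097 = 90.037.
True-score variance = 49.9041 + 20.097 = 70.0011, so reliability = 0.7775.
Error variance = 90.037 − 70.0011 = 20.0359; SEM = √20.0359 = 4.48.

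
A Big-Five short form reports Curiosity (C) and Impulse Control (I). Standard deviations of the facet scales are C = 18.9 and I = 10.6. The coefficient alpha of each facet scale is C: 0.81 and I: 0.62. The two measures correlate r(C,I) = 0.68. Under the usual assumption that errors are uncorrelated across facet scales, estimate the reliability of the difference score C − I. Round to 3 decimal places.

Var(C−I) = 18.9² + 10.6² − 2·18.9·10.6·0.68 = 469.57 − 272.462 = 197.108.
Because errors are independent across components, Cov(Tᵢ,Tⱼ) = Cov(Xᵢ,Xⱼ); the off-diagonal part of the true-score variance is the same as above.
True-score variance = [18.9²·0.81 + 10.6²·0.62] − 272.462 = 359.003 − 272.462 = 86.5409.
Reliability = 86.5409 / 197.108 = 0.439.

0.439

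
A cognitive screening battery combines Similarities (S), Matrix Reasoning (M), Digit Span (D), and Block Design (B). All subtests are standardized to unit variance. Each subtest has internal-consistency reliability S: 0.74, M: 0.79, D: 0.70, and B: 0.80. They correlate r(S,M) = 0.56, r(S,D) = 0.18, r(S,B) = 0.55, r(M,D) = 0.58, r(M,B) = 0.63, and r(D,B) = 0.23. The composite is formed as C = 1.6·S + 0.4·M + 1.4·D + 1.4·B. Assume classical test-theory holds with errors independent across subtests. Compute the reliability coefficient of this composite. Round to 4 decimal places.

Var(C) = 1.6² + 0.4² + 1.4² + 1.4² + 2·[0.64·0.56 + 2.24·0.18 + 2.24·0.55 + 0.56·0.58 + 0.56·0.63 + 1.96·0.23] = 6.64 + 6.244 = 12.884.
Because errors are independent across components, Cov(Tᵢ,Tⱼ) = Cov(Xᵢ,Xⱼ); the off-diagonal part of the true-score variance is the same as above.
True-score variance = [1.6²·0.74 + 0.4²·0.79 + 1.4²·0.70 + 1.4²·0.80] + 6.244 = 4.9608 + 6.244 = 11.2048.
Reliability = 11.2048 / 12.884 = 0.8697.

0.8697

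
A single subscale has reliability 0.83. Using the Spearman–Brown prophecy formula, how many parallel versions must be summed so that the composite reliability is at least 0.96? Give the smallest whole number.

5

k ≥ ρ*(1−ρ₁)/(ρ₁(1−ρ*)) = 0.96·0.17 / (0.83·0.04) = 4.916.
Smallest integer k = 5.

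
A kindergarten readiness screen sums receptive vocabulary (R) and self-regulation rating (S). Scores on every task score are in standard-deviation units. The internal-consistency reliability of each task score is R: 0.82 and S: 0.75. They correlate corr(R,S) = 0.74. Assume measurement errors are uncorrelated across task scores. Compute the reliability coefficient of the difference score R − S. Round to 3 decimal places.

0.173

Var(R−S) = 1 + 1 − 2·0.74 = 2 − 1.48 = 0.52.
With uncorrelated errors the cross-covariances are all true-score covariance, so they carry over unchanged; only the diagonal terms shrink to ρᵢσᵢ².
True-score variance = [0.82 + 0.75] − 1.48 = 1.57 − 1.48 = 0.09.
Reliability = 0.09 / 0.52 = 0.173.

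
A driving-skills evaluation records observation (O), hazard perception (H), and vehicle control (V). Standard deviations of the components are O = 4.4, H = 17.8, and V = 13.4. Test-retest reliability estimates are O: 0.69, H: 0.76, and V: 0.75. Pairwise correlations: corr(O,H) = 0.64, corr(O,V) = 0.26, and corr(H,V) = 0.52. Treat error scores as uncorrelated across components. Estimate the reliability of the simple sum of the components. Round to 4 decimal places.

0.8581

Var(O+H+V) = 4.4² + 17.8² + 13.4² + 2·[4.4·17.8·0.64 + 4.4·13.4·0.26 + 17.8·13.4·0.52] = 515.76 + 378.97 = 894.73.
Because errors are independent across components, Cov(Tᵢ,Tⱼ) = Cov(Xᵢ,Xⱼ); the off-diagonal part of the true-score variance is the same as above.
True-score variance = [4.4²·0.69 + 17.8²·0.76 + 13.4²·0.75] + 378.97 = 388.827 + 378.97 = 767.796.
Reliability = 767.796 / 894.73 = 0.8581.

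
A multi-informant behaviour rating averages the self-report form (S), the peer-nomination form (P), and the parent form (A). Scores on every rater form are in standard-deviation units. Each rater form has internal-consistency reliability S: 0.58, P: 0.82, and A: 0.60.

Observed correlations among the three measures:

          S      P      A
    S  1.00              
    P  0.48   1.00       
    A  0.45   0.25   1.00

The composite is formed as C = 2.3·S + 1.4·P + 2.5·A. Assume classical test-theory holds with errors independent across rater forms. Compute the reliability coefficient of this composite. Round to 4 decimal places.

0.7842

Var(C) = 2.3² + 1.4² + 2.5² + 2·[3.22·0.48 + 5.75·0.45 + 3.5·0.25] = 13.5 + 10.0162 = 23.5162.
With uncorrelated errors the cross-covariances are all true-score covariance, so they carry over unchanged; only the diagonal terms shrink to ρᵢσᵢ².
True-score variance = [2.3²·0.58 + 1.4²·0.82 + 2.5²·0.60] + 10.0162 = 8.4254 + 10.0162 = 18.4416.
Reliability = 18.4416 / 23.5162 = 0.7842.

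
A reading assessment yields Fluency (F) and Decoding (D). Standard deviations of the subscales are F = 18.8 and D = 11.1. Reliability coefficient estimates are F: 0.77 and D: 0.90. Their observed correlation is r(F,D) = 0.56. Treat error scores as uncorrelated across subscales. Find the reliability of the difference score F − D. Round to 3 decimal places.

Var(F−D) = 18.8² + 11.1² − 2·18.8·11.1·0.56 = 476.65 − 233.722 = 242.928.
Because errors are independent across components, Cov(Tᵢ,Tⱼ) = Cov(Xᵢ,Xⱼ); the off-diagonal part of the true-score variance is the same as above.
True-score variance = [18.8²·0.77 + 11.1²·0.90] − 233.722 = 383.038 − 233.722 = 149.316.
Reliability = 149.316 / 242.928 = 0.615.

0.615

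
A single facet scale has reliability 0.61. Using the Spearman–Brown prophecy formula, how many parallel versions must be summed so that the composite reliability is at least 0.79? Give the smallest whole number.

k ≥ ρ*(1−ρ₁)/(ρ₁(1−ρ*)) = 0.79·0.39 / (0.61·0.21) = 2.405.
Smallest integer k = 3.

3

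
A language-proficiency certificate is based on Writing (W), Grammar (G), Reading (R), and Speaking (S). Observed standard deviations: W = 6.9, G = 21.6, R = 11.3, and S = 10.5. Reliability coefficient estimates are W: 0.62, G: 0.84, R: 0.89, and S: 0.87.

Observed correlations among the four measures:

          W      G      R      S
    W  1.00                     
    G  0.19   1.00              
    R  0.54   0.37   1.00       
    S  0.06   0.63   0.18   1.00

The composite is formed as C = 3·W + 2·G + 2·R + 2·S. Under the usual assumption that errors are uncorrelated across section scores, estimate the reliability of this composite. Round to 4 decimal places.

Var(C) = 3²·6.9² + 2²·21.6² + 2²·11.3² + 2²·10.5² + 2·[6·6.9·21.6·0.19 + 6·6.9·11.3·0.54 + 6·6.9·10.5·0.06 + 4·21.6·11.3·0.37 + 4·21.6·10.5·0.63 + 4·11.3·10.5·0.18] = 3246.49 + 2933.63 = 6180.12.
With uncorrelated errors the cross-covariances are all true-score covariance, so they carry over unchanged; only the diagonal terms shrink to ρᵢσᵢ².
True-score variance = [3²·6.9²·0.62 + 2²·21.6²·0.84 + 2²·11.3²·0.89 + 2²·10.5²·0.87] + 2933.63 = 2671.55 + 2933.63 = 5605.18.
Reliability = 5605.18 / 6180.12 = 0.9070.

0.9070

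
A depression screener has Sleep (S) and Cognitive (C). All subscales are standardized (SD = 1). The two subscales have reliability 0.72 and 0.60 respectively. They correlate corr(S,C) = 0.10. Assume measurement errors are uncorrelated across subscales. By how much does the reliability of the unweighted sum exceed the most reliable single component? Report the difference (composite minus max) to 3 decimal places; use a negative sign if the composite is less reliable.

Var(sum) = 2 + 0.2 = 2.2; true-score variance = 1.32 + 0.2 = 1.52; composite reliability = 0.6909.
Max component reliability = 0.7200.
Difference = 0.6909 − 0.7200 = -0.029.

-0.029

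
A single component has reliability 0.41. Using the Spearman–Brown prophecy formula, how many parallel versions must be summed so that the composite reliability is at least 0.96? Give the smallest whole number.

k ≥ ρ*(1−ρ₁)/(ρ₁(1−ρ*)) = 0.96·0.59 / (0.41·0.04) = 34.537.
Smallest integer k = 35.

35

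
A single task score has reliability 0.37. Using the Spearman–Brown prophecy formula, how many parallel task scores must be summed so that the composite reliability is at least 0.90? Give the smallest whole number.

16

k ≥ ρ*(1−ρ₁)/(ρ₁(1−ρ*)) = 0.90·0.63 / (0.37·0.10) = 15.324.
Smallest integer k = 16.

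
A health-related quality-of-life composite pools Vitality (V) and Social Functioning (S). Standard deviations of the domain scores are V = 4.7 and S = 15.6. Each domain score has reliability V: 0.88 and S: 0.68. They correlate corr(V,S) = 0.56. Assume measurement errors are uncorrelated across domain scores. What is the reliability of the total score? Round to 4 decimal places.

Var(V+S) = 4.7² + 15.6² + 2·[4.7·15.6·0.56] = 265.45 + 82.1184 = 347.568.
Because errors are independent across components, Cov(Tᵢ,Tⱼ) = Cov(Xᵢ,Xⱼ); the off-diagonal part of the true-score variance is the same as above.
True-score variance = [4.7²·0.88 + 15.6²·0.68] + 82.1184 = 184.924 + 82.1184 = 267.042.
Reliability = 267.042 / 347.568 = 0.7683.

0.7683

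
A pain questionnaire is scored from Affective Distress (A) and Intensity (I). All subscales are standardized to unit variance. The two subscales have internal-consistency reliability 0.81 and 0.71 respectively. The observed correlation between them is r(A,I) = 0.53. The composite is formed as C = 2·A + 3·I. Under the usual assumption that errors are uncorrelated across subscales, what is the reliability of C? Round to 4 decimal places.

0.8259

Var(C) = 2² + 3² + 2·[6·0.53] = 13 + 6.36 = 19.36.
With uncorrelated errors the cross-covariances are all true-score covariance, so they carry over unchanged; only the diagonal terms shrink to ρᵢσᵢ².
True-score variance = [2²·0.81 + 3²·0.71] + 6.36 = 9.63 + 6.36 = 15.99.
Reliability = 15.99 / 19.36 = 0.8259.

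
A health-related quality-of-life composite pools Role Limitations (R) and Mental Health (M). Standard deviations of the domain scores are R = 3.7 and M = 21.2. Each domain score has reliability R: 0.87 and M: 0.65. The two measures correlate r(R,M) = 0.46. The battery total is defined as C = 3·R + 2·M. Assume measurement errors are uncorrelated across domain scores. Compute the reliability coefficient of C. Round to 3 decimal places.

0.726

Var(C) = 3²·3.7² + 2²·21.2² + 2·[6·3.7·21.2·0.46] = 1920.97 + 432.989 = 2353.96.
With uncorrelated errors the cross-covariances are all true-score covariance, so they carry over unchanged; only the diagonal terms shrink to ρᵢσᵢ².
True-score variance = [3²·3.7²·0.87 + 2²·21.2²·0.65] + 432.989 = 1275.74 + 432.989 = 1708.73.
Reliability = 1708.73 / 2353.96 = 0.726.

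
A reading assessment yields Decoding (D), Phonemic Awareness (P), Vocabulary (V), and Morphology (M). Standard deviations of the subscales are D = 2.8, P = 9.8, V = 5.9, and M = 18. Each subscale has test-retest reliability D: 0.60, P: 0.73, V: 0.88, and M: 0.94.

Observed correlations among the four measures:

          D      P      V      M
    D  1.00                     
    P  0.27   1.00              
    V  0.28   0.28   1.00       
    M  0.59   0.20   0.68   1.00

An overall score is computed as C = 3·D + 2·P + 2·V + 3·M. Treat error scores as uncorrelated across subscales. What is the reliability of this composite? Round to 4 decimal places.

Var(C) = 3²·2.8² + 2²·9.8² + 2²·5.9² + 3²·18² + 2·[6·2.8·9.8·0.27 + 6·2.8·5.9·0.28 + 9·2.8·18·0.59 + 4·9.8·5.9·0.28 + 6·9.8·18·0.20 + 6·5.9·18·0.68] = 3509.96 + 2099.13 = 5609.09.
With uncorrelated errors the cross-covariances are all true-score covariance, so they carry over unchanged; only the diagonal terms shrink to ρᵢσᵢ².
True-score variance = [3²·2.8²·0.60 + 2²·9.8²·0.73 + 2²·5.9²·0.88 + 3²·18²·0.94] + 2099.13 = 3186.34 + 2099.13 = 5285.47.
Reliability = 5285.47 / 5609.09 = 0.9423.

0.9423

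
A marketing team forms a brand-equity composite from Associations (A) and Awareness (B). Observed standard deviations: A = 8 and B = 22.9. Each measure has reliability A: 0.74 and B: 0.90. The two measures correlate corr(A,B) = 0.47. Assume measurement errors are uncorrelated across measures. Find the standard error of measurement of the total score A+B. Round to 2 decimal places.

8.31

Var(total) = 588.41 + 172.208 = 760.618.
True-score variance = 519.329 + 172.208 = 691.537, so reliability = 0.9092.
Error variance = 760.618 − 691.537 = 69.081; SEM = √69.081 = 8.31.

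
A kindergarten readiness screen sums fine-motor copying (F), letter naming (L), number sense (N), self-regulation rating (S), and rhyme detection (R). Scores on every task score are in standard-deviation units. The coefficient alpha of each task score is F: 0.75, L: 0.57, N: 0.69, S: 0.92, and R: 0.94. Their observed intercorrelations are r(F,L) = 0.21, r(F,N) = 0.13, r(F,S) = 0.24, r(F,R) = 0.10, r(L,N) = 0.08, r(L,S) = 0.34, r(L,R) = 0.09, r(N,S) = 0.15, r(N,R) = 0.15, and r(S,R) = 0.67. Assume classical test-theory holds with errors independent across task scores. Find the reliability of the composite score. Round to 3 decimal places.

Var(F+L+N+S+R) = 5 + 2·[0.21 + 0.13 + 0.24 + 0.10 + 0.08 + 0.34 + 0.09 + 0.15 + 0.15 + 0.67] = 5 + 4.32 = 9.32.
Because errors are independent across components, Cov(Tᵢ,Tⱼ) = Cov(Xᵢ,Xⱼ); the off-diagonal part of the true-score variance is the same as above.
True-score variance = [0.75 + 0.57 + 0.69 + 0.92 + 0.94] + 4.32 = 3.87 + 4.32 = 8.19.
Reliability = 8.19 / 9.32 = 0.879.

0.879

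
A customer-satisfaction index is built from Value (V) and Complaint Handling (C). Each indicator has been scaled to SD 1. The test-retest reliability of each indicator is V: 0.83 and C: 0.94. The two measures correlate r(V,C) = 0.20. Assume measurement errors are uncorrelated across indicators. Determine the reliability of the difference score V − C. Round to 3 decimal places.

Var(V−C) = 1 + 1 − 2·0.20 = 2 − 0.4 = 1.6.
Under uncorrelated errors the observed covariances equal the true-score covariances, so only the own-variance terms attenuate.
True-score variance = [0.83 + 0.94] − 0.4 = 1.77 − 0.4 = 1.37.
Reliability = 1.37 / 1.6 = 0.856.

0.856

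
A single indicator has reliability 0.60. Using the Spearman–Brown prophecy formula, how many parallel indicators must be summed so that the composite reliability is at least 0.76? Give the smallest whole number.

3

k ≥ ρ*(1−ρ₁)/(ρ₁(1−ρ*)) = 0.76·0.40 / (0.60·0.24) = 2.111.
Smallest integer k = 3.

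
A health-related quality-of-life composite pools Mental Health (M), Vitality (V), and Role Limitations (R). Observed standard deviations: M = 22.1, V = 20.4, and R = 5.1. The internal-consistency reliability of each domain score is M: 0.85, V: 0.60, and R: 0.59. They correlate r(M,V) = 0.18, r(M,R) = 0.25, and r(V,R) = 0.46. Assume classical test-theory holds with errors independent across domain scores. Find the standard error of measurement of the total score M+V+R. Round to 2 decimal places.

15.82

Var(total) = 930.58 + 314.374 = 1244.95.
True-score variance = 680.19 + 314.374 = 994.565, so reliability = 0.7989.
Error variance = 1244.95 − 994.565 = 250.39; SEM = √250.39 = 15.82.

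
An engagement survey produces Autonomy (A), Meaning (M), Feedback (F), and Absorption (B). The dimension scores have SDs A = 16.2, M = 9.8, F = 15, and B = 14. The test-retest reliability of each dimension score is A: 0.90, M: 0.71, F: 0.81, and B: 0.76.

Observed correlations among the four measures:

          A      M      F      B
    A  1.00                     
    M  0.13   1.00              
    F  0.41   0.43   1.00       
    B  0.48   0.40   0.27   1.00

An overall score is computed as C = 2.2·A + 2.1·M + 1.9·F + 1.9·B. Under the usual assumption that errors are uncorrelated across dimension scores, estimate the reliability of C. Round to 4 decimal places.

0.9117

Var(C) = 2.2²·16.2² + 2.1²·9.8² + 1.9²·15² + 1.9²·14² + 2·[4.62·16.2·9.8·0.13 + 4.18·16.2·15·0.41 + 4.18·16.2·14·0.48 + 3.99·9.8·15·0.43 + 3.99·9.8·14·0.40 + 3.61·15·14·0.27] = 3213.56 + 3285.44 = 6499.
Because errors are independent across components, Cov(Tᵢ,Tⱼ) = Cov(Xᵢ,Xⱼ); the off-diagonal part of the true-score variance is the same as above.
True-score variance = [2.2²·16.2²·0.90 + 2.1²·9.8²·0.71 + 1.9²·15²·0.81 + 1.9²·14²·0.76] + 3285.44 = 2639.57 + 3285.44 = 5925.01.
Reliability = 5925.01 / 6499 = 0.9117.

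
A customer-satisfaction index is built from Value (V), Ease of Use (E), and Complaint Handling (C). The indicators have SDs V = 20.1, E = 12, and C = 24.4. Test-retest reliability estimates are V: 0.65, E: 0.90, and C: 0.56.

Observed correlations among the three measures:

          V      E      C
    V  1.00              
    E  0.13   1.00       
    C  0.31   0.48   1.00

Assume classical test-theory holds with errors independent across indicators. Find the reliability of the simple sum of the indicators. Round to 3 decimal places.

Var(V+E+C) = 20.1² + 12² + 24.4² + 2·[20.1·12·0.13 + 20.1·24.4·0.31 + 12·24.4·0.48] = 1143.37 + 647.873 = 1791.24.
With uncorrelated errors the cross-covariances are all true-score covariance, so they carry over unchanged; only the diagonal terms shrink to ρᵢσᵢ².
True-score variance = [20.1²·0.65 + 12²·0.90 + 24.4²·0.56] + 647.873 = 725.608 + 647.873 = 1373.48.
Reliability = 1373.48 / 1791.24 = 0.767.

0.767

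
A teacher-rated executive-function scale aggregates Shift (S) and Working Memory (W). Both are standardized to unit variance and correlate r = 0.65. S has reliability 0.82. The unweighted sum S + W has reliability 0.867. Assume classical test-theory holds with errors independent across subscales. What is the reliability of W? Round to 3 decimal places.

0.741

Var(S+W) = 2 + 2·0.65 = 3.300.
True-score variance = ρ_S + ρ_W + 2·0.65, so 0.867 = (0.82 + ρ_W + 1.30) / 3.300.
ρ_W = 0.867·3.300 − 0.82 − 1.30 = 0.741.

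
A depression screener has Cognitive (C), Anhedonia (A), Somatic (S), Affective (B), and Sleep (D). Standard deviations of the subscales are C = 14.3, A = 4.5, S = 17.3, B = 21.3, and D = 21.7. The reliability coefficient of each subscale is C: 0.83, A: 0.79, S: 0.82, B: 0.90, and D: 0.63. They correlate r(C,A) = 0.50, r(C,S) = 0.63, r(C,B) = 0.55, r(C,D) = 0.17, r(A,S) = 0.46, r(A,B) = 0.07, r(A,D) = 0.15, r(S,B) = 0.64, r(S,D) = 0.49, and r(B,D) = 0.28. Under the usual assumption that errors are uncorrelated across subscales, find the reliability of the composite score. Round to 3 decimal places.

Var(C+A+S+B+D) = 14.3² + 4.5² + 17.3² + 21.3² + 21.7² + 2·[14.3·4.5·0.50 + 14.3·17.3·0.63 + 14.3·21.3·0.55 + 14.3·21.7·0.17 + 4.5·17.3·0.46 + 4.5·21.3·0.07 + 4.5·21.7·0.15 + 17.3·21.3·0.64 + 17.3·21.7·0.49 + 21.3·21.7·0.28] = 1448.61 + 2029.36 = 3477.97.
With uncorrelated errors the cross-covariances are all true-score covariance, so they carry over unchanged; only the diagonal terms shrink to ρᵢσᵢ².
True-score variance = [14.3²·0.83 + 4.5²·0.79 + 17.3²·0.82 + 21.3²·0.90 + 21.7²·0.63] + 2029.36 = 1136.12 + 2029.36 = 3165.48.
Reliability = 3165.48 / 3477.97 = 0.910.

0.910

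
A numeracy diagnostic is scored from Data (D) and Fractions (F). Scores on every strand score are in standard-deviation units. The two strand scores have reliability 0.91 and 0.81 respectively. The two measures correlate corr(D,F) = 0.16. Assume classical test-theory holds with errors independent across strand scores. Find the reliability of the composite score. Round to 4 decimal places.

Var(D+F) = 2 + 2·[0.16] = 2 + 0.32 = 2.32.
With uncorrelated errors the cross-covariances are all true-score covariance, so they carry over unchanged; only the diagonal terms shrink to ρᵢσᵢ².
True-score variance = [0.91 + 0.81] + 0.32 = 1.72 + 0.32 = 2.04.
Reliability = 2.04 / 2.32 = 0.8793.

0.8793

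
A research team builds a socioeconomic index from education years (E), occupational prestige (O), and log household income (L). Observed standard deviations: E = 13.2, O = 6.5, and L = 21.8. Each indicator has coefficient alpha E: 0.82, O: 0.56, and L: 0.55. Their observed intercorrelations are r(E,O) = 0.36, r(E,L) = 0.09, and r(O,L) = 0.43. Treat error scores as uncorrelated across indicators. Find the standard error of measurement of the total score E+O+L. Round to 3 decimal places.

Var(total) = 691.73 + 235.435 = 927.165.
True-score variance = 427.919 + 235.435 = 663.354, so reliability = 0.7155.
Error variance = 927.165 − 663.354 = 263.811; SEM = √263.811 = 16.242.

16.242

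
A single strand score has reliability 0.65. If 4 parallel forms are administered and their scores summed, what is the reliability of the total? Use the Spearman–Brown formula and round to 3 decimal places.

0.881

ρ_k = kρ / (1 + (k−1)ρ) = 4·0.65 / (1 + 3·0.65) = 2.600 / 2.950 = 0.881.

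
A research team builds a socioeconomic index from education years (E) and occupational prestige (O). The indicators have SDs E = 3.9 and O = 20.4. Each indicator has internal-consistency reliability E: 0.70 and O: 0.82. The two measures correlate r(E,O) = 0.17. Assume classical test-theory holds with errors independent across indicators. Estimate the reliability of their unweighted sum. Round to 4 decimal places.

Var(E+O) = 3.9² + 20.4² + 2·[3.9·20.4·0.17] = 431.37 + 27.0504 = 458.42.
Under uncorrelated errors the observed covariances equal the true-score covariances, so only the own-variance terms attenuate.
True-score variance = [3.9²·0.70 + 20.4²·0.82] + 27.0504 = 351.898 + 27.0504 = 378.949.
Reliability = 378.949 / 458.42 = 0.8266.

0.8266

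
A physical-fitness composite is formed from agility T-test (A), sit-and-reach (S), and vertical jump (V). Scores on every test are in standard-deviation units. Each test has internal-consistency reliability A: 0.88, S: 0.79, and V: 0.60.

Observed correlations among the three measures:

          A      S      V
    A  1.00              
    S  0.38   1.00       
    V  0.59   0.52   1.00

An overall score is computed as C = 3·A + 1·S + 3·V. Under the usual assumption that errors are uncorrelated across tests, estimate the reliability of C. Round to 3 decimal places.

0.860

Var(C) = 3² + 1 + 3² + 2·[3·0.38 + 9·0.59 + 3·0.52] = 19 + 16.02 = 35.02.
Under uncorrelated errors the observed covariances equal the true-score covariances, so only the own-variance terms attenuate.
True-score variance = [3²·0.88 + 0.79 + 3²·0.60] + 16.02 = 14.11 + 16.02 = 30.13.
Reliability = 30.13 / 35.02 = 0.860.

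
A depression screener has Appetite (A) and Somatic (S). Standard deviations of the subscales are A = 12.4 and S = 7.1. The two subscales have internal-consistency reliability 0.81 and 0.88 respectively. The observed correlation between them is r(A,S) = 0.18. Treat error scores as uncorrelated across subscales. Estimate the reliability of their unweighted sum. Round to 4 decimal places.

0.8505

Var(A+S) = 12.4² + 7.1² + 2·[12.4·7.1·0.18] = 204.17 + 31.6944 = 235.864.
Under uncorrelated errors the observed covariances equal the true-score covariances, so only the own-variance terms attenuate.
True-score variance = [12.4²·0.81 + 7.1²·0.88] + 31.6944 = 168.906 + 31.6944 = 200.601.
Reliability = 200.601 / 235.864 = 0.8505.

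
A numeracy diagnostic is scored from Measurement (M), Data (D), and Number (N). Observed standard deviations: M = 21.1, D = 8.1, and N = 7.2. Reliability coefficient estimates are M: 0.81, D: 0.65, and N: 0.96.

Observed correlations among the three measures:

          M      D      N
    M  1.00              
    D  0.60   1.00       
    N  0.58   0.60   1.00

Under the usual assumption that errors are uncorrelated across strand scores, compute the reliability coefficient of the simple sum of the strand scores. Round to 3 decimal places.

0.892

Var(M+D+N) = 21.1² + 8.1² + 7.2² + 2·[21.1·8.1·0.60 + 21.1·7.2·0.58 + 8.1·7.2·0.60] = 562.66 + 451.303 = 1013.96.
Because errors are independent across components, Cov(Tᵢ,Tⱼ) = Cov(Xᵢ,Xⱼ); the off-diagonal part of the true-score variance is the same as above.
True-score variance = [21.1²·0.81 + 8.1²·0.65 + 7.2²·0.96] + 451.303 = 453.033 + 451.303 = 904.336.
Reliability = 904.336 / 1013.96 = 0.892.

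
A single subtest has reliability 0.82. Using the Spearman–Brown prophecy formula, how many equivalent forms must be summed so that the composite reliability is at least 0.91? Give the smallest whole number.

3

k ≥ ρ*(1−ρ₁)/(ρ₁(1−ρ*)) = 0.91·0.18 / (0.82·0.09) = 2.220.
Smallest integer k = 3.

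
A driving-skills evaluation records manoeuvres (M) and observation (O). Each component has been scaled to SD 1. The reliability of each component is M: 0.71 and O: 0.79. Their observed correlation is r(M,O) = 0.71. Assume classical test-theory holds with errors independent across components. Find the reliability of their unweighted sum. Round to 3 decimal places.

0.854

Var(M+O) = 2 + 2·[0.71] = 2 + 1.42 = 3.42.
Under uncorrelated errors the observed covariances equal the true-score covariances, so only the own-variance terms attenuate.
True-score variance = [0.71 + 0.79] + 1.42 = 1.5 + 1.42 = 2.92.
Reliability = 2.92 / 3.42 = 0.854.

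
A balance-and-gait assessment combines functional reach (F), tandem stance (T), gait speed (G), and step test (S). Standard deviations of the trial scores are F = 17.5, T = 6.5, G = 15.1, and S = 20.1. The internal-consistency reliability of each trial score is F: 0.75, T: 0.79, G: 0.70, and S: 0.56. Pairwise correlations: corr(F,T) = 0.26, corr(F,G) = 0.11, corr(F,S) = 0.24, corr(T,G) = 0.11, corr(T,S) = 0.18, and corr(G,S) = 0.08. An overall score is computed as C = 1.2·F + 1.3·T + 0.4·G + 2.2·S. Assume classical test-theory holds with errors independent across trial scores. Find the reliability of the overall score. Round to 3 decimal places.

0.694

Var(C) = 1.2²·17.5² + 1.3²·6.5² + 0.4²·15.1² + 2.2²·20.1² + 2·[1.56·17.5·6.5·0.26 + 0.48·17.5·15.1·0.11 + 2.64·17.5·20.1·0.24 + 0.52·6.5·15.1·0.11 + 2.86·6.5·20.1·0.18 + 0.88·15.1·20.1·0.08] = 2504.29 + 754.396 = 3258.69.
Under uncorrelated errors the observed covariances equal the true-score covariances, so only the own-variance terms attenuate.
True-score variance = [1.2²·17.5²·0.75 + 1.3²·6.5²·0.79 + 0.4²·15.1²·0.70 + 2.2²·20.1²·0.56] + 754.396 = 1507.72 + 754.396 = 2262.12.
Reliability = 2262.12 / 3258.69 = 0.694.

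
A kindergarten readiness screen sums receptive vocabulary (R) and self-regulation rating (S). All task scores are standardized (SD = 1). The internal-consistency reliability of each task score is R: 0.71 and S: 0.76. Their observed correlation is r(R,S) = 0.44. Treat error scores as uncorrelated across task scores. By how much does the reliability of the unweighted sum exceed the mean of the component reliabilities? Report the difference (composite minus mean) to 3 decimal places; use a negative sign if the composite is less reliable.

0.081

Var(sum) = 2 + 0.88 = 2.88; true-score variance = 1.47 + 0.88 = 2.35; composite reliability = 0.8160.
Mean component reliability = 0.7350.
Difference = 0.8160 − 0.7350 = 0.081.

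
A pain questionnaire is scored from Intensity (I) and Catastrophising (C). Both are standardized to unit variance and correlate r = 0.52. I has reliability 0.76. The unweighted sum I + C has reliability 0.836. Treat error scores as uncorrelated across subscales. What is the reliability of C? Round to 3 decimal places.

Var(I+C) = 2 + 2·0.52 = 3.040.
True-score variance = ρ_I + ρ_C + 2·0.52, so 0.836 = (0.76 + ρ_C + 1.04) / 3.040.
ρ_C = 0.836·3.040 − 0.76 − 1.04 = 0.741.

0.741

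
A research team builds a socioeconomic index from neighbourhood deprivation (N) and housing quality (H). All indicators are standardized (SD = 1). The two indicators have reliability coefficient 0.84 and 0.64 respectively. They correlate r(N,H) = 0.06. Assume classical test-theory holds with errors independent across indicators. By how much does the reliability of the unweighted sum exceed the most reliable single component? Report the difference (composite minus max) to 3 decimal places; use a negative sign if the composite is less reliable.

-0.085

Var(sum) = 2 + 0.12 = 2.12; true-score variance = 1.48 + 0.12 = 1.6; composite reliability = 0.7547.
Max component reliability = 0.8400.
Difference = 0.7547 − 0.8400 = -0.085.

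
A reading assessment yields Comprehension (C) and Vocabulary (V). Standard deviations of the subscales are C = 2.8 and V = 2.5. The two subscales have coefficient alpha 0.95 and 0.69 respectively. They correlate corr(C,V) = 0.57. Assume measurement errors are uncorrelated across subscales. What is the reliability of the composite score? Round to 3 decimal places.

Var(C+V) = 2.8² + 2.5² + 2·[2.8·2.5·0.57] = 14.09 + 7.98 = 22.07.
Under uncorrelated errors the observed covariances equal the true-score covariances, so only the own-variance terms attenuate.
True-score variance = [2.8²·0.95 + 2.5²·0.69] + 7.98 = 11.7605 + 7.98 = 19.7405.
Reliability = 19.7405 / 22.07 = 0.894.

0.894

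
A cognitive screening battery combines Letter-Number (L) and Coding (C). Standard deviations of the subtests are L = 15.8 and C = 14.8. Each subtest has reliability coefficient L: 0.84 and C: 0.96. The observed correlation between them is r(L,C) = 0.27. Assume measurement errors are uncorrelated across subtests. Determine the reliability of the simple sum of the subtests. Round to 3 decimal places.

0.918

Var(L+C) = 15.8² + 14.8² + 2·[15.8·14.8·0.27] = 468.68 + 126.274 = 594.954.
Under uncorrelated errors the observed covariances equal the true-score covariances, so only the own-variance terms attenuate.
True-score variance = [15.8²·0.84 + 14.8²·0.96] + 126.274 = 419.976 + 126.274 = 546.25.
Reliability = 546.25 / 594.954 = 0.918.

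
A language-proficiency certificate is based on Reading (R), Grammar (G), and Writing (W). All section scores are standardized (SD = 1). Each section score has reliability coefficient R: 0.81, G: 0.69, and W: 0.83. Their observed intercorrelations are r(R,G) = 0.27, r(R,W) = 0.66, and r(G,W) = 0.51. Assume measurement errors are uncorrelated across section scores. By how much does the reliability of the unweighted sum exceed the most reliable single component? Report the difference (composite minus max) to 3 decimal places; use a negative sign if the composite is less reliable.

0.056

Var(sum) = 3 + 2.88 = 5.88; true-score variance = 2.33 + 2.88 = 5.21; composite reliability = 0.8861.
Max component reliability = 0.8300.
Difference = 0.8861 − 0.8300 = 0.056.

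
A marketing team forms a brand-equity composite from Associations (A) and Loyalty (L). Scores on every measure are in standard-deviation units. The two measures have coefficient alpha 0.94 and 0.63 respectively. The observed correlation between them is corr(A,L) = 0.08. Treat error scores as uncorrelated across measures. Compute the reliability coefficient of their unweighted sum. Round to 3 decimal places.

Var(A+L) = 2 + 2·[0.08] = 2 + 0.16 = 2.16.
Under uncorrelated errors the observed covariances equal the true-score covariances, so only the own-variance terms attenuate.
True-score variance = [0.94 + 0.63] + 0.16 = 1.57 + 0.16 = 1.73.
Reliability = 1.73 / 2.16 = 0.801.

0.801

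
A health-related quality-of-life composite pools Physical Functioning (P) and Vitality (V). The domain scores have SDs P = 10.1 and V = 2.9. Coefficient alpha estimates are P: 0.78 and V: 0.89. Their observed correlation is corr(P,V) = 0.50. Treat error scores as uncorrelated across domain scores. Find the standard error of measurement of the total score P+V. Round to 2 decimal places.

4.83

Var(total) = 110.42 + 29.29 = 139.71.
True-score variance = 87.0527 + 29.29 = 116.343, so reliability = 0.8327.
Error variance = 139.71 − 116.343 = 23.3673; SEM = √23.3673 = 4.83.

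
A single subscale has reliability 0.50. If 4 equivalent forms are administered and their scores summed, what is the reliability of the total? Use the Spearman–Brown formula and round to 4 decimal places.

ρ_k = kρ / (1 + (k−1)ρ) = 4·0.50 / (1 + 3·0.50) = 2.000 / 2.500 = 0.8000.

0.8000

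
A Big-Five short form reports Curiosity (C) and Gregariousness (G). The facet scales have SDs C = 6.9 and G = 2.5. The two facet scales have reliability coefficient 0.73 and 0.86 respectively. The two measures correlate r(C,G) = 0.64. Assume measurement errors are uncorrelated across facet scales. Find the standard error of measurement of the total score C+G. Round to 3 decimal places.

Var(total) = 53.86 + 22.08 = 75.94.
True-score variance = 40.1303 + 22.08 = 62.2103, so reliability = 0.8192.
Error variance = 75.94 − 62.2103 = 13.7297; SEM = √13.7297 = 3.705.

3.705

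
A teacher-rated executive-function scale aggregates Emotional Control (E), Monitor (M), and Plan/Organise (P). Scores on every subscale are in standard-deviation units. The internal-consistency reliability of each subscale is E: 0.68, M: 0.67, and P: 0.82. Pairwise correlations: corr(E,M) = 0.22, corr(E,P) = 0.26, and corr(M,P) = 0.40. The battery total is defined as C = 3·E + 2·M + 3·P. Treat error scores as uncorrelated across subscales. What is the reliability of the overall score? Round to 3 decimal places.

Var(C) = 3² + 2² + 3² + 2·[6·0.22 + 9·0.26 + 6·0.40] = 22 + 12.12 = 34.12.
With uncorrelated errors the cross-covariances are all true-score covariance, so they carry over unchanged; only the diagonal terms shrink to ρᵢσᵢ².
True-score variance = [3²·0.68 + 2²·0.67 + 3²·0.82] + 12.12 = 16.18 + 12.12 = 28.3.
Reliability = 28.3 / 34.12 = 0.829.

0.829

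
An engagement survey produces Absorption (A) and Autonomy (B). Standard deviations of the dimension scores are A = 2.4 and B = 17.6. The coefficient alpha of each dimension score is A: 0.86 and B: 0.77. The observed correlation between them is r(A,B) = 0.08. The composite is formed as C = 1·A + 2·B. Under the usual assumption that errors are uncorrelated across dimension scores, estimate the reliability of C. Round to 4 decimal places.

Var(C) = 2.4² + 2²·17.6² + 2·[2·2.4·17.6·0.08] = 1244.8 + 13.5168 = 1258.32.
Because errors are independent across components, Cov(Tᵢ,Tⱼ) = Cov(Xᵢ,Xⱼ); the off-diagonal part of the true-score variance is the same as above.
True-score variance = [2.4²·0.86 + 2²·17.6²·0.77] + 13.5168 = 959.014 + 13.5168 = 972.531.
Reliability = 972.531 / 1258.32 = 0.7729.

0.7729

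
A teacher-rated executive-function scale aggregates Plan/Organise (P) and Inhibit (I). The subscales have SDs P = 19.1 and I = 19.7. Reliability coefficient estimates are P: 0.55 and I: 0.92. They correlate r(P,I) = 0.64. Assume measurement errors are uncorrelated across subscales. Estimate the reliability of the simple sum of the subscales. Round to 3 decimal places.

Var(P+I) = 19.1² + 19.7² + 2·[19.1·19.7·0.64] = 752.9 + 481.626 = 1234.53.
Under uncorrelated errors the observed covariances equal the true-score covariances, so only the own-variance terms attenuate.
True-score variance = [19.1²·0.55 + 19.7²·0.92] + 481.626 = 557.688 + 481.626 = 1039.31.
Reliability = 1039.31 / 1234.53 = 0.842.

0.842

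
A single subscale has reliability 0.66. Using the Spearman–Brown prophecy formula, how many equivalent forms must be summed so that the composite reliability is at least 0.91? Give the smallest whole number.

6

k ≥ ρ*(1−ρ₁)/(ρ₁(1−ρ*)) = 0.91·0.34 / (0.66·0.09) = 5.209.
Smallest integer k = 6.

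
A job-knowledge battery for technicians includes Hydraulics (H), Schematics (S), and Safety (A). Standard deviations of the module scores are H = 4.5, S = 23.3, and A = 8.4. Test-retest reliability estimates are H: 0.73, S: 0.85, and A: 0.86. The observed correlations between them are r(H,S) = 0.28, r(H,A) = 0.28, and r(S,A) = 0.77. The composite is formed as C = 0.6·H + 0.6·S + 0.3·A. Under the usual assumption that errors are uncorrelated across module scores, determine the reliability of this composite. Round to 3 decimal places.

Var(C) = 0.6²·4.5² + 0.6²·23.3² + 0.3²·8.4² + 2·[0.36·4.5·23.3·0.28 + 0.18·4.5·8.4·0.28 + 0.18·23.3·8.4·0.77] = 209.081 + 79.2016 = 288.282.
Under uncorrelated errors the observed covariances equal the true-score covariances, so only the own-variance terms attenuate.
True-score variance = [0.6²·4.5²·0.73 + 0.6²·23.3²·0.85 + 0.3²·8.4²·0.86] + 79.2016 = 176.907 + 79.2016 = 256.109.
Reliability = 256.109 / 288.282 = 0.888.

0.888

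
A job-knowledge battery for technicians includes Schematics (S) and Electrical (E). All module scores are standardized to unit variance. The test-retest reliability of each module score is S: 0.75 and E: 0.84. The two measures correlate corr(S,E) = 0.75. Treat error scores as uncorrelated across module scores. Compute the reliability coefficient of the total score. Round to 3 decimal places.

Var(S+E) = 2 + 2·[0.75] = 2 + 1.5 = 3.5.
With uncorrelated errors the cross-covariances are all true-score covariance, so they carry over unchanged; only the diagonal terms shrink to ρᵢσᵢ².
True-score variance = [0.75 + 0.84] + 1.5 = 1.59 + 1.5 = 3.09.
Reliability = 3.09 / 3.5 = 0.883.

0.883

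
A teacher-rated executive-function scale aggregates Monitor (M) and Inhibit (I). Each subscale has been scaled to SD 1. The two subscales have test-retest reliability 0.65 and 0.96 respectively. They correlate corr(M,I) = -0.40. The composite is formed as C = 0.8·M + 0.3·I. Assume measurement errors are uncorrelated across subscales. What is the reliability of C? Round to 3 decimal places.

0.577

Var(C) = 0.8² + 0.3² + 2·[0.24·(-0.40)] = 0.73 − 0.192 = 0.538.
Because errors are independent across components, Cov(Tᵢ,Tⱼ) = Cov(Xᵢ,Xⱼ); the off-diagonal part of the true-score variance is the same as above.
True-score variance = [0.8²·0.65 + 0.3²·0.96] − 0.192 = 0.5024 − 0.192 = 0.3104.
Reliability = 0.3104 / 0.538 = 0.577.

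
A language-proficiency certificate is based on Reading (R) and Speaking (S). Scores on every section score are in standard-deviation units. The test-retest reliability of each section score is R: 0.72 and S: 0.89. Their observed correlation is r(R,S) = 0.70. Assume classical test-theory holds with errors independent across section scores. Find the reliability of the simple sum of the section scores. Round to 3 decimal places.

Var(R+S) = 2 + 2·[0.70] = 2 + 1.4 = 3.4.
With uncorrelated errors the cross-covariances are all true-score covariance, so they carry over unchanged; only the diagonal terms shrink to ρᵢσᵢ².
True-score variance = [0.72 + 0.89] + 1.4 = 1.61 + 1.4 = 3.01.
Reliability = 3.01 / 3.4 = 0.885.

0.885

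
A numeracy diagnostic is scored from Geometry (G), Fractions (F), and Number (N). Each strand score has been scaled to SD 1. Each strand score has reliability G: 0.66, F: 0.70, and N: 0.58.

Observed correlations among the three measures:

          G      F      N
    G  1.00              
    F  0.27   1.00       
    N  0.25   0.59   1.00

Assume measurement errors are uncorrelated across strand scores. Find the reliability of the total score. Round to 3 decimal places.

Var(G+F+N) = 3 + 2·[0.27 + 0.25 + 0.59] = 3 + 2.22 = 5.22.
Under uncorrelated errors the observed covariances equal the true-score covariances, so only the own-variance terms attenuate.
True-score variance = [0.66 + 0.70 + 0.58] + 2.22 = 1.94 + 2.22 = 4.16.
Reliability = 4.16 / 5.22 = 0.797.

0.797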